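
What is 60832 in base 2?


Divide by 2 repeatedly:
60832 ÷ 2 = 30416 remainder 0
30416 ÷ 2 = 15208 remainder 0
15208 ÷ 2 = 7604 remainder 0
7604 ÷ 2 = 3802 remainder 0
3802 ÷ 2 = 1901 remainder 0
1901 ÷ 2 = 950 remainder 1
950 ÷ 2 = 475 remainder 0
475 ÷ 2 = 237 remainder 1
237 ÷ 2 = 118 remainder 1
118 ÷ 2 = 59 remainder 0
59 ÷ 2 = 29 remainder 1
29 ÷ 2 = 14 remainder 1
14 ÷ 2 = 7 remainder 0
7 ÷ 2 = 3 remainder 1
3 ÷ 2 = 1 remainder 1
1 ÷ 2 = 0 remainder 1
Reading remainders bottom-up:
= 1110110110100000


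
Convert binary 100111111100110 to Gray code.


Binary: 100111111100110
Gray code: G = B XOR (B >> 1)
B >> 1 = 010011111110011
100111111100110 XOR 010011111110011:
  1 XOR 0 = 1
  0 XOR 1 = 1
  0 XOR 0 = 0
  1 XOR 0 = 1
  1 XOR 1 = 0
  1 XOR 1 = 0
  1 XOR 1 = 0
  1 XOR 1 = 0
  1 XOR 1 = 0
  1 XOR 1 = 0
  0 XOR 1 = 1
  0 XOR 0 = 0
  1 XOR 0 = 1
  1 XOR 1 = 0
  0 XOR 1 = 1
= 110100000010101


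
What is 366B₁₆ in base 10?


Positional values:
Position 0: B × 16^0 = 11 × 1 = 11
Position 1: 6 × 16^1 = 6 × 16 = 96
Position 2: 6 × 16^2 = 6 × 256 = 1536
Position 3: 3 × 16^3 = 3 × 4096 = 12288
Sum = 11 + 96 + 1536 + 12288
= 13931


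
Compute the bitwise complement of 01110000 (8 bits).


Original: 01110000
Invert all bits:
  bit 0: 0 → 1
  bit 1: 1 → 0
  bit 2: 1 → 0
  bit 3: 1 → 0
  bit 4: 0 → 1
  bit 5: 0 → 1
  bit 6: 0 → 1
  bit 7: 0 → 1
= 10001111


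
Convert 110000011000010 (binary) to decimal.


Positional values:
Bit 1: 1 × 2^1 = 2
Bit 6: 1 × 2^6 = 64
Bit 7: 1 × 2^7 = 128
Bit 13: 1 × 2^13 = 8192
Bit 14: 1 × 2^14 = 16384
Sum = 2 + 64 + 128 + 8192 + 16384
= 24770


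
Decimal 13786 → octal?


Divide by 8 repeatedly:
13786 ÷ 8 = 1723 remainder 2
1723 ÷ 8 = 215 remainder 3
215 ÷ 8 = 26 remainder 7
26 ÷ 8 = 3 remainder 2
3 ÷ 8 = 0 remainder 3
Reading remainders bottom-up:
= 0o32732


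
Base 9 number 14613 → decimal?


Positional values (base 9):
  3 × 9^0 = 3 × 1 = 3
  1 × 9^1 = 1 × 9 = 9
  6 × 9^2 = 6 × 81 = 486
  4 × 9^3 = 4 × 729 = 2916
  1 × 9^4 = 1 × 6561 = 6561
Sum = 3 + 9 + 486 + 2916 + 6561
= 9975


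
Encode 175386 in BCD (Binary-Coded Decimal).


Each digit → 4-bit binary:
  1 → 0001
  7 → 0111
  5 → 0101
  3 → 0011
  8 → 1000
  6 → 0110
= 0001 0111 0101 0011 1000 0110


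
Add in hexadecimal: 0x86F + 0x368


Align and add column by column (LSB to MSB, each column mod 16 with carry):
  086F
+ 0368
  ----
  col 0: F(15) + 8(8) + 0 (carry in) = 23 → 7(7), carry out 1
  col 1: 6(6) + 6(6) + 1 (carry in) = 13 → D(13), carry out 0
  col 2: 8(8) + 3(3) + 0 (carry in) = 11 → B(11), carry out 0
  col 3: 0(0) + 0(0) + 0 (carry in) = 0 → 0(0), carry out 0
Reading digits MSB→LSB: 0BD7
Strip leading zeros: BD7
= 0xBD7


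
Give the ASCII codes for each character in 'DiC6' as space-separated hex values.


String: 'DiC6'  (4 characters)
Per-character ASCII lookup:
  'D': uppercase starts at 65: 'D' = 65 + 3 = 68 → 0x44
  'i': lowercase starts at 97: 'i' = 97 + 8 = 105 → 0x69
  'C': uppercase starts at 65: 'C' = 65 + 2 = 67 → 0x43
  '6': digits start at 48: '6' = 48 + 6 = 54 → 0x36
= 0x44 0x69 0x43 0x36


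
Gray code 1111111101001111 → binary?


Gray code: 1111111101001111
MSB stays the same: 1
Each subsequent bit = prev_binary XOR current_gray:
  B[1] = 1 XOR 1 = 0
  B[2] = 0 XOR 1 = 1
  B[3] = 1 XOR 1 = 0
  B[4] = 0 XOR 1 = 1
  B[5] = 1 XOR 1 = 0
  B[6] = 0 XOR 1 = 1
  B[7] = 1 XOR 1 = 0
  B[8] = 0 XOR 0 = 0
  B[9] = 0 XOR 1 = 1
  B[10] = 1 XOR 0 = 1
  B[11] = 1 XOR 0 = 1
  B[12] = 1 XOR 1 = 0
  B[13] = 0 XOR 1 = 1
  B[14] = 1 XOR 1 = 0
  B[15] = 0 XOR 1 = 1
= 1010101001110101 (43637 decimal)


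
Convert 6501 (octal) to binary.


Each octal digit → 3 binary bits:
  6 = 110
  5 = 101
  0 = 000
  1 = 001
Concatenate: 110 101 000 001
= 110101000001


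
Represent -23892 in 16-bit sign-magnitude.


Sign bit: 1 (negative)
Magnitude: 23892 = 101110101010100
= 1101110101010100


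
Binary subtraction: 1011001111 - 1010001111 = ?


Align and subtract column by column (LSB to MSB, borrowing when needed):
  1011001111
- 1010001111
  ----------
  col 0: (1 - 0 borrow-in) - 1 → 1 - 1 = 0, borrow out 0
  col 1: (1 - 0 borrow-in) - 1 → 1 - 1 = 0, borrow out 0
  col 2: (1 - 0 borrow-in) - 1 → 1 - 1 = 0, borrow out 0
  col 3: (1 - 0 borrow-in) - 1 → 1 - 1 = 0, borrow out 0
  col 4: (0 - 0 borrow-in) - 0 → 0 - 0 = 0, borrow out 0
  col 5: (0 - 0 borrow-in) - 0 → 0 - 0 = 0, borrow out 0
  col 6: (1 - 0 borrow-in) - 0 → 1 - 0 = 1, borrow out 0
  col 7: (1 - 0 borrow-in) - 1 → 1 - 1 = 0, borrow out 0
  col 8: (0 - 0 borrow-in) - 0 → 0 - 0 = 0, borrow out 0
  col 9: (1 - 0 borrow-in) - 1 → 1 - 1 = 0, borrow out 0
Reading bits MSB→LSB: 0001000000
Strip leading zeros: 1000000
= 1000000


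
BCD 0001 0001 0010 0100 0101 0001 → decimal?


Each 4-bit group → digit:
  0001 → 1
  0001 → 1
  0010 → 2
  0100 → 4
  0101 → 5
  0001 → 1
= 112451


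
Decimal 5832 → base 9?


Divide by 9 repeatedly:
5832 ÷ 9 = 648 remainder 0
648 ÷ 9 = 72 remainder 0
72 ÷ 9 = 8 remainder 0
8 ÷ 9 = 0 remainder 8
Reading remainders bottom-up:
= 8000


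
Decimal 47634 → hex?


Divide by 16 repeatedly:
47634 ÷ 16 = 2977 remainder 2 (2)
2977 ÷ 16 = 186 remainder 1 (1)
186 ÷ 16 = 11 remainder 10 (A)
11 ÷ 16 = 0 remainder 11 (B)
Reading remainders bottom-up:
= 0xBA12


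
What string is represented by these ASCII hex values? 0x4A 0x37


Codes (hex): 0x4A 0x37
Per-code ASCII lookup:
  0x4A = 74  (range 65-90: uppercase, 74 - 65 = 9) → 'J'
  0x37 = 55  (range 48-57: digits, 55 - 48 = 7) → '7'
= 'J7'


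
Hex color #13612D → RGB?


Hex: #13612D
R = 13₁₆ = 19
G = 61₁₆ = 97
B = 2D₁₆ = 45
= RGB(19, 97, 45)


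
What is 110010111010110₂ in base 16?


Group into 4-bit nibbles: 0110010111010110
  0110 = 6
  0101 = 5
  1101 = D
  0110 = 6
= 0x65D6


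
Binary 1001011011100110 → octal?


Group into 3-bit groups: 001001011011100110
  001 = 1
  001 = 1
  011 = 3
  011 = 3
  100 = 4
  110 = 6
= 0o113346


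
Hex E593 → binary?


Each hex digit → 4 binary bits:
  E = 1110
  5 = 0101
  9 = 1001
  3 = 0011
Concatenate: 1110 0101 1001 0011
= 1110010110010011


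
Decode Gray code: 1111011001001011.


Gray code: 1111011001001011
MSB stays the same: 1
Each subsequent bit = prev_binary XOR current_gray:
  B[1] = 1 XOR 1 = 0
  B[2] = 0 XOR 1 = 1
  B[3] = 1 XOR 1 = 0
  B[4] = 0 XOR 0 = 0
  B[5] = 0 XOR 1 = 1
  B[6] = 1 XOR 1 = 0
  B[7] = 0 XOR 0 = 0
  B[8] = 0 XOR 0 = 0
  B[9] = 0 XOR 1 = 1
  B[10] = 1 XOR 0 = 1
  B[11] = 1 XOR 0 = 1
  B[12] = 1 XOR 1 = 0
  B[13] = 0 XOR 0 = 0
  B[14] = 0 XOR 1 = 1
  B[15] = 1 XOR 1 = 0
= 1010010001110010 (42098 decimal)


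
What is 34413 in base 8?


Divide by 8 repeatedly:
34413 ÷ 8 = 4301 remainder 5
4301 ÷ 8 = 537 remainder 5
537 ÷ 8 = 67 remainder 1
67 ÷ 8 = 8 remainder 3
8 ÷ 8 = 1 remainder 0
1 ÷ 8 = 0 remainder 1
Reading remainders bottom-up:
= 0o103155


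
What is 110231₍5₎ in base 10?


Positional values (base 5):
  1 × 5^0 = 1 × 1 = 1
  3 × 5^1 = 3 × 5 = 15
  2 × 5^2 = 2 × 25 = 50
  0 × 5^3 = 0 × 125 = 0
  1 × 5^4 = 1 × 625 = 625
  1 × 5^5 = 1 × 3125 = 3125
Sum = 1 + 15 + 50 + 0 + 625 + 3125
= 3816


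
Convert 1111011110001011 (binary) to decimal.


Positional values:
Bit 0: 1 × 2^0 = 1
Bit 1: 1 × 2^1 = 2
Bit 3: 1 × 2^3 = 8
Bit 7: 1 × 2^7 = 128
Bit 8: 1 × 2^8 = 256
Bit 9: 1 × 2^9 = 512
Bit 10: 1 × 2^10 = 1024
Bit 12: 1 × 2^12 = 4096
Bit 13: 1 × 2^13 = 8192
Bit 14: 1 × 2^14 = 16384
Bit 15: 1 × 2^15 = 32768
Sum = 1 + 2 + 8 + 128 + 256 + 512 + 1024 + 4096 + 8192 + 16384 + 32768
= 63371


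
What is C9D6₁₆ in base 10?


Positional values:
Position 0: 6 × 16^0 = 6 × 1 = 6
Position 1: D × 16^1 = 13 × 16 = 208
Position 2: 9 × 16^2 = 9 × 256 = 2304
Position 3: C × 16^3 = 12 × 4096 = 49152
Sum = 6 + 208 + 2304 + 49152
= 51670


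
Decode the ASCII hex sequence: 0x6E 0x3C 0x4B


Codes (hex): 0x6E 0x3C 0x4B
Per-code ASCII lookup:
  0x6E = 110  (range 97-122: lowercase, 110 - 97 = 13) → 'n'
  0x3C = 60  (special character) → '<'
  0x4B = 75  (range 65-90: uppercase, 75 - 65 = 10) → 'K'
= 'n<K'


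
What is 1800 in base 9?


Divide by 9 repeatedly:
1800 ÷ 9 = 200 remainder 0
200 ÷ 9 = 22 remainder 2
22 ÷ 9 = 2 remainder 4
2 ÷ 9 = 0 remainder 2
Reading remainders bottom-up:
= 2420


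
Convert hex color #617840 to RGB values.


Hex: #617840
R = 61₁₆ = 97
G = 78₁₆ = 120
B = 40₁₆ = 64
= RGB(97, 120, 64)


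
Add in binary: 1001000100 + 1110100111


Align and add column by column (LSB to MSB, carry propagating):
  01001000100
+ 01110100111
  -----------
  col 0: 0 + 1 + 0 (carry in) = 1 → bit 1, carry out 0
  col 1: 0 + 1 + 0 (carry in) = 1 → bit 1, carry out 0
  col 2: 1 + 1 + 0 (carry in) = 2 → bit 0, carry out 1
  col 3: 0 + 0 + 1 (carry in) = 1 → bit 1, carry out 0
  col 4: 0 + 0 + 0 (carry in) = 0 → bit 0, carry out 0
  col 5: 0 + 1 + 0 (carry in) = 1 → bit 1, carry out 0
  col 6: 1 + 0 + 0 (carry in) = 1 → bit 1, carry out 0
  col 7: 0 + 1 + 0 (carry in) = 1 → bit 1, carry out 0
  col 8: 0 + 1 + 0 (carry in) = 1 → bit 1, carry out 0
  col 9: 1 + 1 + 0 (carry in) = 2 → bit 0, carry out 1
  col 10: 0 + 0 + 1 (carry in) = 1 → bit 1, carry out 0
Reading bits MSB→LSB: 10111101011
Strip leading zeros: 10111101011
= 10111101011


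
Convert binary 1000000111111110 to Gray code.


Binary: 1000000111111110
Gray code: G = B XOR (B >> 1)
B >> 1 = 0100000011111111
1000000111111110 XOR 0100000011111111:
  1 XOR 0 = 1
  0 XOR 1 = 1
  0 XOR 0 = 0
  0 XOR 0 = 0
  0 XOR 0 = 0
  0 XOR 0 = 0
  0 XOR 0 = 0
  1 XOR 0 = 1
  1 XOR 1 = 0
  1 XOR 1 = 0
  1 XOR 1 = 0
  1 XOR 1 = 0
  1 XOR 1 = 0
  1 XOR 1 = 0
  1 XOR 1 = 0
  0 XOR 1 = 1
= 1100000100000001


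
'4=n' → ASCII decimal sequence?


String: '4=n'  (3 characters)
Per-character ASCII lookup:
  '4': digits start at 48: '4' = 48 + 4 = 52
  '=': special character: '=' = 61
  'n': lowercase starts at 97: 'n' = 97 + 13 = 110
= 52 61 110


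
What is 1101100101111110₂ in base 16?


Group into 4-bit nibbles: 1101100101111110
  1101 = D
  1001 = 9
  0111 = 7
  1110 = E
= 0xD97E


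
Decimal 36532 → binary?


Divide by 2 repeatedly:
36532 ÷ 2 = 18266 remainder 0
18266 ÷ 2 = 9133 remainder 0
9133 ÷ 2 = 4566 remainder 1
4566 ÷ 2 = 2283 remainder 0
2283 ÷ 2 = 1141 remainder 1
1141 ÷ 2 = 570 remainder 1
570 ÷ 2 = 285 remainder 0
285 ÷ 2 = 142 remainder 1
142 ÷ 2 = 71 remainder 0
71 ÷ 2 = 35 remainder 1
35 ÷ 2 = 17 remainder 1
17 ÷ 2 = 8 remainder 1
8 ÷ 2 = 4 remainder 0
4 ÷ 2 = 2 remainder 0
2 ÷ 2 = 1 remainder 0
1 ÷ 2 = 0 remainder 1
Reading remainders bottom-up:
= 1000111010110100


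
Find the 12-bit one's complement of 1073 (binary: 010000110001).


Original: 010000110001
Invert all bits:
  bit 0: 0 → 1
  bit 1: 1 → 0
  bit 2: 0 → 1
  bit 3: 0 → 1
  bit 4: 0 → 1
  bit 5: 0 → 1
  bit 6: 1 → 0
  bit 7: 1 → 0
  bit 8: 0 → 1
  bit 9: 0 → 1
  bit 10: 0 → 1
  bit 11: 1 → 0
= 101111001110


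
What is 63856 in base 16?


Divide by 16 repeatedly:
63856 ÷ 16 = 3991 remainder 0 (0)
3991 ÷ 16 = 249 remainder 7 (7)
249 ÷ 16 = 15 remainder 9 (9)
15 ÷ 16 = 0 remainder 15 (F)
Reading remainders bottom-up:
= 0xF970


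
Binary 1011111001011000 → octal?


Group into 3-bit groups: 001011111001011000
  001 = 1
  011 = 3
  111 = 7
  001 = 1
  011 = 3
  000 = 0
= 0o137130


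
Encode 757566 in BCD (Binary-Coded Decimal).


Each digit → 4-bit binary:
  7 → 0111
  5 → 0101
  7 → 0111
  5 → 0101
  6 → 0110
  6 → 0110
= 0111 0101 0111 0101 0110 0110


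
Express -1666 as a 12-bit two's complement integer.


Original: 011010000010
Step 1 - Invert all bits: 100101111101
Step 2 - Add 1: 100101111101 + 1
= 100101111110 (represents -1666)


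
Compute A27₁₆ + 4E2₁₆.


Align and add column by column (LSB to MSB, each column mod 16 with carry):
  0A27
+ 04E2
  ----
  col 0: 7(7) + 2(2) + 0 (carry in) = 9 → 9(9), carry out 0
  col 1: 2(2) + E(14) + 0 (carry in) = 16 → 0(0), carry out 1
  col 2: A(10) + 4(4) + 1 (carry in) = 15 → F(15), carry out 0
  col 3: 0(0) + 0(0) + 0 (carry in) = 0 → 0(0), carry out 0
Reading digits MSB→LSB: 0F09
Strip leading zeros: F09
= 0xF09


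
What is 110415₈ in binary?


Each octal digit → 3 binary bits:
  1 = 001
  1 = 001
  0 = 000
  4 = 100
  1 = 001
  5 = 101
Concatenate: 001 001 000 100 001 101
= 001001000100001101


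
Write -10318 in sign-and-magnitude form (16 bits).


Sign bit: 1 (negative)
Magnitude: 10318 = 010100001001110
= 1010100001001110


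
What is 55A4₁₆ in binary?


Each hex digit → 4 binary bits:
  5 = 0101
  5 = 0101
  A = 1010
  4 = 0100
Concatenate: 0101 0101 1010 0100
= 0101010110100100


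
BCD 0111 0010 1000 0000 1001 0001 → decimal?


Each 4-bit group → digit:
  0111 → 7
  0010 → 2
  1000 → 8
  0000 → 0
  1001 → 9
  0001 → 1
= 728091


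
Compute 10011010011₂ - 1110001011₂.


Align and subtract column by column (LSB to MSB, borrowing when needed):
  10011010011
- 01110001011
  -----------
  col 0: (1 - 0 borrow-in) - 1 → 1 - 1 = 0, borrow out 0
  col 1: (1 - 0 borrow-in) - 1 → 1 - 1 = 0, borrow out 0
  col 2: (0 - 0 borrow-in) - 0 → 0 - 0 = 0, borrow out 0
  col 3: (0 - 0 borrow-in) - 1 → borrow from next column: (0+2) - 1 = 1, borrow out 1
  col 4: (1 - 1 borrow-in) - 0 → 0 - 0 = 0, borrow out 0
  col 5: (0 - 0 borrow-in) - 0 → 0 - 0 = 0, borrow out 0
  col 6: (1 - 0 borrow-in) - 0 → 1 - 0 = 1, borrow out 0
  col 7: (1 - 0 borrow-in) - 1 → 1 - 1 = 0, borrow out 0
  col 8: (0 - 0 borrow-in) - 1 → borrow from next column: (0+2) - 1 = 1, borrow out 1
  col 9: (0 - 1 borrow-in) - 1 → borrow from next column: (-1+2) - 1 = 0, borrow out 1
  col 10: (1 - 1 borrow-in) - 0 → 0 - 0 = 0, borrow out 0
Reading bits MSB→LSB: 00101001000
Strip leading zeros: 101001000
= 101001000


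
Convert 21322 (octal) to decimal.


Positional values:
Position 0: 2 × 8^0 = 2
Position 1: 2 × 8^1 = 16
Position 2: 3 × 8^2 = 192
Position 3: 1 × 8^3 = 512
Position 4: 2 × 8^4 = 8192
Sum = 2 + 16 + 192 + 512 + 8192
= 8914


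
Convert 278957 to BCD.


Each digit → 4-bit binary:
  2 → 0010
  7 → 0111
  8 → 1000
  9 → 1001
  5 → 0101
  7 → 0111
= 0010 0111 1000 1001 0101 0111


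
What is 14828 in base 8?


Divide by 8 repeatedly:
14828 ÷ 8 = 1853 remainder 4
1853 ÷ 8 = 231 remainder 5
231 ÷ 8 = 28 remainder 7
28 ÷ 8 = 3 remainder 4
3 ÷ 8 = 0 remainder 3
Reading remainders bottom-up:
= 0o34754


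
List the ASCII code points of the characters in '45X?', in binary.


String: '45X?'  (4 characters)
Per-character ASCII lookup:
  '4': digits start at 48: '4' = 48 + 4 = 52 → 110100
  '5': digits start at 48: '5' = 48 + 5 = 53 → 110101
  'X': uppercase starts at 65: 'X' = 65 + 23 = 88 → 1011000
  '?': special character: '?' = 63 → 111111
= 110100 110101 1011000 111111


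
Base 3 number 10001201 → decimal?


Positional values (base 3):
  1 × 3^0 = 1 × 1 = 1
  0 × 3^1 = 0 × 3 = 0
  2 × 3^2 = 2 × 9 = 18
  1 × 3^3 = 1 × 27 = 27
  0 × 3^4 = 0 × 81 = 0
  0 × 3^5 = 0 × 243 = 0
  0 × 3^6 = 0 × 729 = 0
  1 × 3^7 = 1 × 2187 = 2187
Sum = 1 + 0 + 18 + 27 + 0 + 0 + 0 + 2187
= 2233


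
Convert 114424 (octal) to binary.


Each octal digit → 3 binary bits:
  1 = 001
  1 = 001
  4 = 100
  4 = 100
  2 = 010
  4 = 100
Concatenate: 001 001 100 100 010 100
= 001001100100010100


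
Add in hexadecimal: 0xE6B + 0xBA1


Align and add column by column (LSB to MSB, each column mod 16 with carry):
  0E6B
+ 0BA1
  ----
  col 0: B(11) + 1(1) + 0 (carry in) = 12 → C(12), carry out 0
  col 1: 6(6) + A(10) + 0 (carry in) = 16 → 0(0), carry out 1
  col 2: E(14) + B(11) + 1 (carry in) = 26 → A(10), carry out 1
  col 3: 0(0) + 0(0) + 1 (carry in) = 1 → 1(1), carry out 0
Reading digits MSB→LSB: 1A0C
Strip leading zeros: 1A0C
= 0x1A0C


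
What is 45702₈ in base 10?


Positional values:
Position 0: 2 × 8^0 = 2
Position 1: 0 × 8^1 = 0
Position 2: 7 × 8^2 = 448
Position 3: 5 × 8^3 = 2560
Position 4: 4 × 8^4 = 16384
Sum = 2 + 0 + 448 + 2560 + 16384
= 19394


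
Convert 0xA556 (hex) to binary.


Each hex digit → 4 binary bits:
  A = 1010
  5 = 0101
  5 = 0101
  6 = 0110
Concatenate: 1010 0101 0101 0110
= 1010010101010110


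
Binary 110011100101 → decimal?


Positional values:
Bit 0: 1 × 2^0 = 1
Bit 2: 1 × 2^2 = 4
Bit 5: 1 × 2^5 = 32
Bit 6: 1 × 2^6 = 64
Bit 7: 1 × 2^7 = 128
Bit 10: 1 × 2^10 = 1024
Bit 11: 1 × 2^11 = 2048
Sum = 1 + 4 + 32 + 64 + 128 + 1024 + 2048
= 3301


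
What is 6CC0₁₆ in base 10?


Positional values:
Position 0: 0 × 16^0 = 0 × 1 = 0
Position 1: C × 16^1 = 12 × 16 = 192
Position 2: C × 16^2 = 12 × 256 = 3072
Position 3: 6 × 16^3 = 6 × 4096 = 24576
Sum = 0 + 192 + 3072 + 24576
= 27840


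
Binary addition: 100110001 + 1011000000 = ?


Align and add column by column (LSB to MSB, carry propagating):
  00100110001
+ 01011000000
  -----------
  col 0: 1 + 0 + 0 (carry in) = 1 → bit 1, carry out 0
  col 1: 0 + 0 + 0 (carry in) = 0 → bit 0, carry out 0
  col 2: 0 + 0 + 0 (carry in) = 0 → bit 0, carry out 0
  col 3: 0 + 0 + 0 (carry in) = 0 → bit 0, carry out 0
  col 4: 1 + 0 + 0 (carry in) = 1 → bit 1, carry out 0
  col 5: 1 + 0 + 0 (carry in) = 1 → bit 1, carry out 0
  col 6: 0 + 1 + 0 (carry in) = 1 → bit 1, carry out 0
  col 7: 0 + 1 + 0 (carry in) = 1 → bit 1, carry out 0
  col 8: 1 + 0 + 0 (carry in) = 1 → bit 1, carry out 0
  col 9: 0 + 1 + 0 (carry in) = 1 → bit 1, carry out 0
  col 10: 0 + 0 + 0 (carry in) = 0 → bit 0, carry out 0
Reading bits MSB→LSB: 01111110001
Strip leading zeros: 1111110001
= 1111110001


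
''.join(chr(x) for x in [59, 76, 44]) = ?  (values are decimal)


Codes (decimal): 59 76 44
Per-code ASCII lookup:
  59  (special character) → ';'
  76  (range 65-90: uppercase, 76 - 65 = 11) → 'L'
  44  (special character) → ','
= ';L,'


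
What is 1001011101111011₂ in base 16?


Group into 4-bit nibbles: 1001011101111011
  1001 = 9
  0111 = 7
  0111 = 7
  1011 = B
= 0x977B


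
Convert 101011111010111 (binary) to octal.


Group into 3-bit groups: 101011111010111
  101 = 5
  011 = 3
  111 = 7
  010 = 2
  111 = 7
= 0o53727


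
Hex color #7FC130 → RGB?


Hex: #7FC130
R = 7F₁₆ = 127
G = C1₁₆ = 193
B = 30₁₆ = 48
= RGB(127, 193, 48)


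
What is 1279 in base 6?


Divide by 6 repeatedly:
1279 ÷ 6 = 213 remainder 1
213 ÷ 6 = 35 remainder 3
35 ÷ 6 = 5 remainder 5
5 ÷ 6 = 0 remainder 5
Reading remainders bottom-up:
= 5531


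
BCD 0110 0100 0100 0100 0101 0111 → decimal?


Each 4-bit group → digit:
  0110 → 6
  0100 → 4
  0100 → 4
  0100 → 4
  0101 → 5
  0111 → 7
= 644457


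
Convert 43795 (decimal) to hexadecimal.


Divide by 16 repeatedly:
43795 ÷ 16 = 2737 remainder 3 (3)
2737 ÷ 16 = 171 remainder 1 (1)
171 ÷ 16 = 10 remainder 11 (B)
10 ÷ 16 = 0 remainder 10 (A)
Reading remainders bottom-up:
= 0xAB13


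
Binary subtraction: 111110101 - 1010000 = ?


Align and subtract column by column (LSB to MSB, borrowing when needed):
  111110101
- 001010000
  ---------
  col 0: (1 - 0 borrow-in) - 0 → 1 - 0 = 1, borrow out 0
  col 1: (0 - 0 borrow-in) - 0 → 0 - 0 = 0, borrow out 0
  col 2: (1 - 0 borrow-in) - 0 → 1 - 0 = 1, borrow out 0
  col 3: (0 - 0 borrow-in) - 0 → 0 - 0 = 0, borrow out 0
  col 4: (1 - 0 borrow-in) - 1 → 1 - 1 = 0, borrow out 0
  col 5: (1 - 0 borrow-in) - 0 → 1 - 0 = 1, borrow out 0
  col 6: (1 - 0 borrow-in) - 1 → 1 - 1 = 0, borrow out 0
  col 7: (1 - 0 borrow-in) - 0 → 1 - 0 = 1, borrow out 0
  col 8: (1 - 0 borrow-in) - 0 → 1 - 0 = 1, borrow out 0
Reading bits MSB→LSB: 110100101
Strip leading zeros: 110100101
= 110100101


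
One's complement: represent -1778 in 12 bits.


Original: 011011110010
Invert all bits:
  bit 0: 0 → 1
  bit 1: 1 → 0
  bit 2: 1 → 0
  bit 3: 0 → 1
  bit 4: 1 → 0
  bit 5: 1 → 0
  bit 6: 1 → 0
  bit 7: 1 → 0
  bit 8: 0 → 1
  bit 9: 0 → 1
  bit 10: 1 → 0
  bit 11: 0 → 1
= 100100001101


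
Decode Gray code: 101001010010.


Gray code: 101001010010
MSB stays the same: 1
Each subsequent bit = prev_binary XOR current_gray:
  B[1] = 1 XOR 0 = 1
  B[2] = 1 XOR 1 = 0
  B[3] = 0 XOR 0 = 0
  B[4] = 0 XOR 0 = 0
  B[5] = 0 XOR 1 = 1
  B[6] = 1 XOR 0 = 1
  B[7] = 1 XOR 1 = 0
  B[8] = 0 XOR 0 = 0
  B[9] = 0 XOR 0 = 0
  B[10] = 0 XOR 1 = 1
  B[11] = 1 XOR 0 = 1
= 110001100011 (3171 decimal)


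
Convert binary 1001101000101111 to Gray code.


Binary: 1001101000101111
Gray code: G = B XOR (B >> 1)
B >> 1 = 0100110100010111
1001101000101111 XOR 0100110100010111:
  1 XOR 0 = 1
  0 XOR 1 = 1
  0 XOR 0 = 0
  1 XOR 0 = 1
  1 XOR 1 = 0
  0 XOR 1 = 1
  1 XOR 0 = 1
  0 XOR 1 = 1
  0 XOR 0 = 0
  0 XOR 0 = 0
  1 XOR 0 = 1
  0 XOR 1 = 1
  1 XOR 0 = 1
  1 XOR 1 = 0
  1 XOR 1 = 0
  1 XOR 1 = 0
= 1101011100111000


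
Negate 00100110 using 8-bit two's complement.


Original: 00100110
Step 1 - Invert all bits: 11011001
Step 2 - Add 1: 11011001 + 1
= 11011010 (represents -38)


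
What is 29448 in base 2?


Divide by 2 repeatedly:
29448 ÷ 2 = 14724 remainder 0
14724 ÷ 2 = 7362 remainder 0
7362 ÷ 2 = 3681 remainder 0
3681 ÷ 2 = 1840 remainder 1
1840 ÷ 2 = 920 remainder 0
920 ÷ 2 = 460 remainder 0
460 ÷ 2 = 230 remainder 0
230 ÷ 2 = 115 remainder 0
115 ÷ 2 = 57 remainder 1
57 ÷ 2 = 28 remainder 1
28 ÷ 2 = 14 remainder 0
14 ÷ 2 = 7 remainder 0
7 ÷ 2 = 3 remainder 1
3 ÷ 2 = 1 remainder 1
1 ÷ 2 = 0 remainder 1
Reading remainders bottom-up:
= 111001100001000


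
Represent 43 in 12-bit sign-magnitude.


Sign bit: 0 (positive)
Magnitude: 43 = 00000101011
= 000000101011


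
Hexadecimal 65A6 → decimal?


Positional values:
Position 0: 6 × 16^0 = 6 × 1 = 6
Position 1: A × 16^1 = 10 × 16 = 160
Position 2: 5 × 16^2 = 5 × 256 = 1280
Position 3: 6 × 16^3 = 6 × 4096 = 24576
Sum = 6 + 160 + 1280 + 24576
= 26022


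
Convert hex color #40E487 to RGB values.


Hex: #40E487
R = 40₁₆ = 64
G = E4₁₆ = 228
B = 87₁₆ = 135
= RGB(64, 228, 135)


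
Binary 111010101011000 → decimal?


Positional values:
Bit 3: 1 × 2^3 = 8
Bit 4: 1 × 2^4 = 16
Bit 6: 1 × 2^6 = 64
Bit 8: 1 × 2^8 = 256
Bit 10: 1 × 2^10 = 1024
Bit 12: 1 × 2^12 = 4096
Bit 13: 1 × 2^13 = 8192
Bit 14: 1 × 2^14 = 16384
Sum = 8 + 16 + 64 + 256 + 1024 + 4096 + 8192 + 16384
= 30040


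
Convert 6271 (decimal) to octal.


Divide by 8 repeatedly:
6271 ÷ 8 = 783 remainder 7
783 ÷ 8 = 97 remainder 7
97 ÷ 8 = 12 remainder 1
12 ÷ 8 = 1 remainder 4
1 ÷ 8 = 0 remainder 1
Reading remainders bottom-up:
= 0o14177


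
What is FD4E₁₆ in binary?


Each hex digit → 4 binary bits:
  F = 1111
  D = 1101
  4 = 0100
  E = 1110
Concatenate: 1111 1101 0100 1110
= 1111110101001110


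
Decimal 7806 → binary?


Divide by 2 repeatedly:
7806 ÷ 2 = 3903 remainder 0
3903 ÷ 2 = 1951 remainder 1
1951 ÷ 2 = 975 remainder 1
975 ÷ 2 = 487 remainder 1
487 ÷ 2 = 243 remainder 1
243 ÷ 2 = 121 remainder 1
121 ÷ 2 = 60 remainder 1
60 ÷ 2 = 30 remainder 0
30 ÷ 2 = 15 remainder 0
15 ÷ 2 = 7 remainder 1
7 ÷ 2 = 3 remainder 1
3 ÷ 2 = 1 remainder 1
1 ÷ 2 = 0 remainder 1
Reading remainders bottom-up:
= 1111001111110


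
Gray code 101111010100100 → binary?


Gray code: 101111010100100
MSB stays the same: 1
Each subsequent bit = prev_binary XOR current_gray:
  B[1] = 1 XOR 0 = 1
  B[2] = 1 XOR 1 = 0
  B[3] = 0 XOR 1 = 1
  B[4] = 1 XOR 1 = 0
  B[5] = 0 XOR 1 = 1
  B[6] = 1 XOR 0 = 1
  B[7] = 1 XOR 1 = 0
  B[8] = 0 XOR 0 = 0
  B[9] = 0 XOR 1 = 1
  B[10] = 1 XOR 0 = 1
  B[11] = 1 XOR 0 = 1
  B[12] = 1 XOR 1 = 0
  B[13] = 0 XOR 0 = 0
  B[14] = 0 XOR 0 = 0
= 110101100111000 (27448 decimal)


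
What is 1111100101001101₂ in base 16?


Group into 4-bit nibbles: 1111100101001101
  1111 = F
  1001 = 9
  0100 = 4
  1101 = D
= 0xF94D


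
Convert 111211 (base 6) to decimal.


Positional values (base 6):
  1 × 6^0 = 1 × 1 = 1
  1 × 6^1 = 1 × 6 = 6
  2 × 6^2 = 2 × 36 = 72
  1 × 6^3 = 1 × 216 = 216
  1 × 6^4 = 1 × 1296 = 1296
  1 × 6^5 = 1 × 7776 = 7776
Sum = 1 + 6 + 72 + 216 + 1296 + 7776
= 9367


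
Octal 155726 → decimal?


Positional values:
Position 0: 6 × 8^0 = 6
Position 1: 2 × 8^1 = 16
Position 2: 7 × 8^2 = 448
Position 3: 5 × 8^3 = 2560
Position 4: 5 × 8^4 = 20480
Position 5: 1 × 8^5 = 32768
Sum = 6 + 16 + 448 + 2560 + 20480 + 32768
= 56278


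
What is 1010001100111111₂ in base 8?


Group into 3-bit groups: 001010001100111111
  001 = 1
  010 = 2
  001 = 1
  100 = 4
  111 = 7
  111 = 7
= 0o121477


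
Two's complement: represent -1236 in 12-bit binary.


Original: 010011010100
Step 1 - Invert all bits: 101100101011
Step 2 - Add 1: 101100101011 + 1
= 101100101100 (represents -1236)


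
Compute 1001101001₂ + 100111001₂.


Align and add column by column (LSB to MSB, carry propagating):
  01001101001
+ 00100111001
  -----------
  col 0: 1 + 1 + 0 (carry in) = 2 → bit 0, carry out 1
  col 1: 0 + 0 + 1 (carry in) = 1 → bit 1, carry out 0
  col 2: 0 + 0 + 0 (carry in) = 0 → bit 0, carry out 0
  col 3: 1 + 1 + 0 (carry in) = 2 → bit 0, carry out 1
  col 4: 0 + 1 + 1 (carry in) = 2 → bit 0, carry out 1
  col 5: 1 + 1 + 1 (carry in) = 3 → bit 1, carry out 1
  col 6: 1 + 0 + 1 (carry in) = 2 → bit 0, carry out 1
  col 7: 0 + 0 + 1 (carry in) = 1 → bit 1, carry out 0
  col 8: 0 + 1 + 0 (carry in) = 1 → bit 1, carry out 0
  col 9: 1 + 0 + 0 (carry in) = 1 → bit 1, carry out 0
  col 10: 0 + 0 + 0 (carry in) = 0 → bit 0, carry out 0
Reading bits MSB→LSB: 01110100010
Strip leading zeros: 1110100010
= 1110100010


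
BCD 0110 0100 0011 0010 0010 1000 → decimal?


Each 4-bit group → digit:
  0110 → 6
  0100 → 4
  0011 → 3
  0010 → 2
  0010 → 2
  1000 → 8
= 643228


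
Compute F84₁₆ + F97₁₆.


Align and add column by column (LSB to MSB, each column mod 16 with carry):
  0F84
+ 0F97
  ----
  col 0: 4(4) + 7(7) + 0 (carry in) = 11 → B(11), carry out 0
  col 1: 8(8) + 9(9) + 0 (carry in) = 17 → 1(1), carry out 1
  col 2: F(15) + F(15) + 1 (carry in) = 31 → F(15), carry out 1
  col 3: 0(0) + 0(0) + 1 (carry in) = 1 → 1(1), carry out 0
Reading digits MSB→LSB: 1F1B
Strip leading zeros: 1F1B
= 0x1F1B


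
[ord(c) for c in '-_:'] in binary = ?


String: '-_:'  (3 characters)
Per-character ASCII lookup:
  '-': special character: '-' = 45 → 101101
  '_': special character: '_' = 95 → 1011111
  ':': special character: ':' = 58 → 111010
= 101101 1011111 111010


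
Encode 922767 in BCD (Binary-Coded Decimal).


Each digit → 4-bit binary:
  9 → 1001
  2 → 0010
  2 → 0010
  7 → 0111
  6 → 0110
  7 → 0111
= 1001 0010 0010 0111 0110 0111


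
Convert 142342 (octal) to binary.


Each octal digit → 3 binary bits:
  1 = 001
  4 = 100
  2 = 010
  3 = 011
  4 = 100
  2 = 010
Concatenate: 001 100 010 011 100 010
= 001100010011100010


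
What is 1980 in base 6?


Divide by 6 repeatedly:
1980 ÷ 6 = 330 remainder 0
330 ÷ 6 = 55 remainder 0
55 ÷ 6 = 9 remainder 1
9 ÷ 6 = 1 remainder 3
1 ÷ 6 = 0 remainder 1
Reading remainders bottom-up:
= 13100


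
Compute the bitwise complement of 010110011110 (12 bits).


Original: 010110011110
Invert all bits:
  bit 0: 0 → 1
  bit 1: 1 → 0
  bit 2: 0 → 1
  bit 3: 1 → 0
  bit 4: 1 → 0
  bit 5: 0 → 1
  bit 6: 0 → 1
  bit 7: 1 → 0
  bit 8: 1 → 0
  bit 9: 1 → 0
  bit 10: 1 → 0
  bit 11: 0 → 1
= 101001100001


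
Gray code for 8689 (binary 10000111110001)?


Binary: 10000111110001
Gray code: G = B XOR (B >> 1)
B >> 1 = 01000011111000
10000111110001 XOR 01000011111000:
  1 XOR 0 = 1
  0 XOR 1 = 1
  0 XOR 0 = 0
  0 XOR 0 = 0
  0 XOR 0 = 0
  1 XOR 0 = 1
  1 XOR 1 = 0
  1 XOR 1 = 0
  1 XOR 1 = 0
  1 XOR 1 = 0
  0 XOR 1 = 1
  0 XOR 0 = 0
  0 XOR 0 = 0
  1 XOR 0 = 1
= 11000100001001


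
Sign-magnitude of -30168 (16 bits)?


Sign bit: 1 (negative)
Magnitude: 30168 = 111010111011000
= 1111010111011000


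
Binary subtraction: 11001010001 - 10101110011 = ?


Align and subtract column by column (LSB to MSB, borrowing when needed):
  11001010001
- 10101110011
  -----------
  col 0: (1 - 0 borrow-in) - 1 → 1 - 1 = 0, borrow out 0
  col 1: (0 - 0 borrow-in) - 1 → borrow from next column: (0+2) - 1 = 1, borrow out 1
  col 2: (0 - 1 borrow-in) - 0 → borrow from next column: (-1+2) - 0 = 1, borrow out 1
  col 3: (0 - 1 borrow-in) - 0 → borrow from next column: (-1+2) - 0 = 1, borrow out 1
  col 4: (1 - 1 borrow-in) - 1 → borrow from next column: (0+2) - 1 = 1, borrow out 1
  col 5: (0 - 1 borrow-in) - 1 → borrow from next column: (-1+2) - 1 = 0, borrow out 1
  col 6: (1 - 1 borrow-in) - 1 → borrow from next column: (0+2) - 1 = 1, borrow out 1
  col 7: (0 - 1 borrow-in) - 0 → borrow from next column: (-1+2) - 0 = 1, borrow out 1
  col 8: (0 - 1 borrow-in) - 1 → borrow from next column: (-1+2) - 1 = 0, borrow out 1
  col 9: (1 - 1 borrow-in) - 0 → 0 - 0 = 0, borrow out 0
  col 10: (1 - 0 borrow-in) - 1 → 1 - 1 = 0, borrow out 0
Reading bits MSB→LSB: 00011011110
Strip leading zeros: 11011110
= 11011110


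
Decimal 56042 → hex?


Divide by 16 repeatedly:
56042 ÷ 16 = 3502 remainder 10 (A)
3502 ÷ 16 = 218 remainder 14 (E)
218 ÷ 16 = 13 remainder 10 (A)
13 ÷ 16 = 0 remainder 13 (D)
Reading remainders bottom-up:
= 0xDAEA


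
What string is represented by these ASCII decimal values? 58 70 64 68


Codes (decimal): 58 70 64 68
Per-code ASCII lookup:
  58  (special character) → ':'
  70  (range 65-90: uppercase, 70 - 65 = 5) → 'F'
  64  (special character) → '@'
  68  (range 65-90: uppercase, 68 - 65 = 3) → 'D'
= ':F@D'


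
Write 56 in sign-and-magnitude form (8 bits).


Sign bit: 0 (positive)
Magnitude: 56 = 0111000
= 00111000


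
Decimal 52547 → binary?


Divide by 2 repeatedly:
52547 ÷ 2 = 26273 remainder 1
26273 ÷ 2 = 13136 remainder 1
13136 ÷ 2 = 6568 remainder 0
6568 ÷ 2 = 3284 remainder 0
3284 ÷ 2 = 1642 remainder 0
1642 ÷ 2 = 821 remainder 0
821 ÷ 2 = 410 remainder 1
410 ÷ 2 = 205 remainder 0
205 ÷ 2 = 102 remainder 1
102 ÷ 2 = 51 remainder 0
51 ÷ 2 = 25 remainder 1
25 ÷ 2 = 12 remainder 1
12 ÷ 2 = 6 remainder 0
6 ÷ 2 = 3 remainder 0
3 ÷ 2 = 1 remainder 1
1 ÷ 2 = 0 remainder 1
Reading remainders bottom-up:
= 1100110101000011


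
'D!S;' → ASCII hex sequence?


String: 'D!S;'  (4 characters)
Per-character ASCII lookup:
  'D': uppercase starts at 65: 'D' = 65 + 3 = 68 → 0x44
  '!': special character: '!' = 33 → 0x21
  'S': uppercase starts at 65: 'S' = 65 + 18 = 83 → 0x53
  ';': special character: ';' = 59 → 0x3B
= 0x44 0x21 0x53 0x3B


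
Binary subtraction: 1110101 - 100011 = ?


Align and subtract column by column (LSB to MSB, borrowing when needed):
  1110101
- 0100011
  -------
  col 0: (1 - 0 borrow-in) - 1 → 1 - 1 = 0, borrow out 0
  col 1: (0 - 0 borrow-in) - 1 → borrow from next column: (0+2) - 1 = 1, borrow out 1
  col 2: (1 - 1 borrow-in) - 0 → 0 - 0 = 0, borrow out 0
  col 3: (0 - 0 borrow-in) - 0 → 0 - 0 = 0, borrow out 0
  col 4: (1 - 0 borrow-in) - 0 → 1 - 0 = 1, borrow out 0
  col 5: (1 - 0 borrow-in) - 1 → 1 - 1 = 0, borrow out 0
  col 6: (1 - 0 borrow-in) - 0 → 1 - 0 = 1, borrow out 0
Reading bits MSB→LSB: 1010010
Strip leading zeros: 1010010
= 1010010


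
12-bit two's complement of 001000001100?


Original: 001000001100
Step 1 - Invert all bits: 110111110011
Step 2 - Add 1: 110111110011 + 1
= 110111110100 (represents -524)


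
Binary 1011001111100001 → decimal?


Positional values:
Bit 0: 1 × 2^0 = 1
Bit 5: 1 × 2^5 = 32
Bit 6: 1 × 2^6 = 64
Bit 7: 1 × 2^7 = 128
Bit 8: 1 × 2^8 = 256
Bit 9: 1 × 2^9 = 512
Bit 12: 1 × 2^12 = 4096
Bit 13: 1 × 2^13 = 8192
Bit 15: 1 × 2^15 = 32768
Sum = 1 + 32 + 64 + 128 + 256 + 512 + 4096 + 8192 + 32768
= 46049


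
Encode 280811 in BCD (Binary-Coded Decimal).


Each digit → 4-bit binary:
  2 → 0010
  8 → 1000
  0 → 0000
  8 → 1000
  1 → 0001
  1 → 0001
= 0010 1000 0000 1000 0001 0001


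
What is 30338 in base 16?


Divide by 16 repeatedly:
30338 ÷ 16 = 1896 remainder 2 (2)
1896 ÷ 16 = 118 remainder 8 (8)
118 ÷ 16 = 7 remainder 6 (6)
7 ÷ 16 = 0 remainder 7 (7)
Reading remainders bottom-up:
= 0x7682


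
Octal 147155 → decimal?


Positional values:
Position 0: 5 × 8^0 = 5
Position 1: 5 × 8^1 = 40
Position 2: 1 × 8^2 = 64
Position 3: 7 × 8^3 = 3584
Position 4: 4 × 8^4 = 16384
Position 5: 1 × 8^5 = 32768
Sum = 5 + 40 + 64 + 3584 + 16384 + 32768
= 52845


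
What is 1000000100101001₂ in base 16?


Group into 4-bit nibbles: 1000000100101001
  1000 = 8
  0001 = 1
  0010 = 2
  1001 = 9
= 0x8129


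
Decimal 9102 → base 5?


Divide by 5 repeatedly:
9102 ÷ 5 = 1820 remainder 2
1820 ÷ 5 = 364 remainder 0
364 ÷ 5 = 72 remainder 4
72 ÷ 5 = 14 remainder 2
14 ÷ 5 = 2 remainder 4
2 ÷ 5 = 0 remainder 2
Reading remainders bottom-up:
= 242402


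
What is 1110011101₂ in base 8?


Group into 3-bit groups: 001110011101
  001 = 1
  110 = 6
  011 = 3
  101 = 5
= 0o1635


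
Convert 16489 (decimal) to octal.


Divide by 8 repeatedly:
16489 ÷ 8 = 2061 remainder 1
2061 ÷ 8 = 257 remainder 5
257 ÷ 8 = 32 remainder 1
32 ÷ 8 = 4 remainder 0
4 ÷ 8 = 0 remainder 4
Reading remainders bottom-up:
= 0o40151


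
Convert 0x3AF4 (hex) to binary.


Each hex digit → 4 binary bits:
  3 = 0011
  A = 1010
  F = 1111
  4 = 0100
Concatenate: 0011 1010 1111 0100
= 0011101011110100


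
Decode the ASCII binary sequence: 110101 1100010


Codes (binary): 110101 1100010
Per-code ASCII lookup:
  110101 = 53  (range 48-57: digits, 53 - 48 = 5) → '5'
  1100010 = 98  (range 97-122: lowercase, 98 - 97 = 1) → 'b'
= '5b'


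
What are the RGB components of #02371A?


Hex: #02371A
R = 02₁₆ = 2
G = 37₁₆ = 55
B = 1A₁₆ = 26
= RGB(2, 55, 26)


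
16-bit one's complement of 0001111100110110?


Original: 0001111100110110
Invert all bits:
  bit 0: 0 → 1
  bit 1: 0 → 1
  bit 2: 0 → 1
  bit 3: 1 → 0
  bit 4: 1 → 0
  bit 5: 1 → 0
  bit 6: 1 → 0
  bit 7: 1 → 0
  bit 8: 0 → 1
  bit 9: 0 → 1
  bit 10: 1 → 0
  bit 11: 1 → 0
  bit 12: 0 → 1
  bit 13: 1 → 0
  bit 14: 1 → 0
  bit 15: 0 → 1
= 1110000011001001


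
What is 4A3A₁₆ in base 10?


Positional values:
Position 0: A × 16^0 = 10 × 1 = 10
Position 1: 3 × 16^1 = 3 × 16 = 48
Position 2: A × 16^2 = 10 × 256 = 2560
Position 3: 4 × 16^3 = 4 × 4096 = 16384
Sum = 10 + 48 + 2560 + 16384
= 19002


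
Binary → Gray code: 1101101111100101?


Binary: 1101101111100101
Gray code: G = B XOR (B >> 1)
B >> 1 = 0110110111110010
1101101111100101 XOR 0110110111110010:
  1 XOR 0 = 1
  1 XOR 1 = 0
  0 XOR 1 = 1
  1 XOR 0 = 1
  1 XOR 1 = 0
  0 XOR 1 = 1
  1 XOR 0 = 1
  1 XOR 1 = 0
  1 XOR 1 = 0
  1 XOR 1 = 0
  1 XOR 1 = 0
  0 XOR 1 = 1
  0 XOR 0 = 0
  1 XOR 0 = 1
  0 XOR 1 = 1
  1 XOR 0 = 1
= 1011011000010111


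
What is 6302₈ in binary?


Each octal digit → 3 binary bits:
  6 = 110
  3 = 011
  0 = 000
  2 = 010
Concatenate: 110 011 000 010
= 110011000010


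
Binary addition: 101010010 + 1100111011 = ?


Align and add column by column (LSB to MSB, carry propagating):
  00101010010
+ 01100111011
  -----------
  col 0: 0 + 1 + 0 (carry in) = 1 → bit 1, carry out 0
  col 1: 1 + 1 + 0 (carry in) = 2 → bit 0, carry out 1
  col 2: 0 + 0 + 1 (carry in) = 1 → bit 1, carry out 0
  col 3: 0 + 1 + 0 (carry in) = 1 → bit 1, carry out 0
  col 4: 1 + 1 + 0 (carry in) = 2 → bit 0, carry out 1
  col 5: 0 + 1 + 1 (carry in) = 2 → bit 0, carry out 1
  col 6: 1 + 0 + 1 (carry in) = 2 → bit 0, carry out 1
  col 7: 0 + 0 + 1 (carry in) = 1 → bit 1, carry out 0
  col 8: 1 + 1 + 0 (carry in) = 2 → bit 0, carry out 1
  col 9: 0 + 1 + 1 (carry in) = 2 → bit 0, carry out 1
  col 10: 0 + 0 + 1 (carry in) = 1 → bit 1, carry out 0
Reading bits MSB→LSB: 10010001101
Strip leading zeros: 10010001101
= 10010001101


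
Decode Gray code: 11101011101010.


Gray code: 11101011101010
MSB stays the same: 1
Each subsequent bit = prev_binary XOR current_gray:
  B[1] = 1 XOR 1 = 0
  B[2] = 0 XOR 1 = 1
  B[3] = 1 XOR 0 = 1
  B[4] = 1 XOR 1 = 0
  B[5] = 0 XOR 0 = 0
  B[6] = 0 XOR 1 = 1
  B[7] = 1 XOR 1 = 0
  B[8] = 0 XOR 1 = 1
  B[9] = 1 XOR 0 = 1
  B[10] = 1 XOR 1 = 0
  B[11] = 0 XOR 0 = 0
  B[12] = 0 XOR 1 = 1
  B[13] = 1 XOR 0 = 1
= 10110010110011 (11443 decimal)


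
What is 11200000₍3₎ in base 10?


Positional values (base 3):
  0 × 3^0 = 0 × 1 = 0
  0 × 3^1 = 0 × 3 = 0
  0 × 3^2 = 0 × 9 = 0
  0 × 3^3 = 0 × 27 = 0
  0 × 3^4 = 0 × 81 = 0
  2 × 3^5 = 2 × 243 = 486
  1 × 3^6 = 1 × 729 = 729
  1 × 3^7 = 1 × 2187 = 2187
Sum = 0 + 0 + 0 + 0 + 0 + 486 + 729 + 2187
= 3402


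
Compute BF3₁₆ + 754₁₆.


Align and add column by column (LSB to MSB, each column mod 16 with carry):
  0BF3
+ 0754
  ----
  col 0: 3(3) + 4(4) + 0 (carry in) = 7 → 7(7), carry out 0
  col 1: F(15) + 5(5) + 0 (carry in) = 20 → 4(4), carry out 1
  col 2: B(11) + 7(7) + 1 (carry in) = 19 → 3(3), carry out 1
  col 3: 0(0) + 0(0) + 1 (carry in) = 1 → 1(1), carry out 0
Reading digits MSB→LSB: 1347
Strip leading zeros: 1347
= 0x1347


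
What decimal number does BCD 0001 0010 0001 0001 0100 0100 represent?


Each 4-bit group → digit:
  0001 → 1
  0010 → 2
  0001 → 1
  0001 → 1
  0100 → 4
  0100 → 4
= 121144


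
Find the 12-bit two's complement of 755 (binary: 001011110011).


Original: 001011110011
Step 1 - Invert all bits: 110100001100
Step 2 - Add 1: 110100001100 + 1
= 110100001101 (represents -755)


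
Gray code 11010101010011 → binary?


Gray code: 11010101010011
MSB stays the same: 1
Each subsequent bit = prev_binary XOR current_gray:
  B[1] = 1 XOR 1 = 0
  B[2] = 0 XOR 0 = 0
  B[3] = 0 XOR 1 = 1
  B[4] = 1 XOR 0 = 1
  B[5] = 1 XOR 1 = 0
  B[6] = 0 XOR 0 = 0
  B[7] = 0 XOR 1 = 1
  B[8] = 1 XOR 0 = 1
  B[9] = 1 XOR 1 = 0
  B[10] = 0 XOR 0 = 0
  B[11] = 0 XOR 0 = 0
  B[12] = 0 XOR 1 = 1
  B[13] = 1 XOR 1 = 0
= 10011001100010 (9826 decimal)


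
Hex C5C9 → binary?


Each hex digit → 4 binary bits:
  C = 1100
  5 = 0101
  C = 1100
  9 = 1001
Concatenate: 1100 0101 1100 1001
= 1100010111001001


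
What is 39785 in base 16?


Divide by 16 repeatedly:
39785 ÷ 16 = 2486 remainder 9 (9)
2486 ÷ 16 = 155 remainder 6 (6)
155 ÷ 16 = 9 remainder 11 (B)
9 ÷ 16 = 0 remainder 9 (9)
Reading remainders bottom-up:
= 0x9B69


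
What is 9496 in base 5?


Divide by 5 repeatedly:
9496 ÷ 5 = 1899 remainder 1
1899 ÷ 5 = 379 remainder 4
379 ÷ 5 = 75 remainder 4
75 ÷ 5 = 15 remainder 0
15 ÷ 5 = 3 remainder 0
3 ÷ 5 = 0 remainder 3
Reading remainders bottom-up:
= 300441


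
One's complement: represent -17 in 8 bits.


Original: 00010001
Invert all bits:
  bit 0: 0 → 1
  bit 1: 0 → 1
  bit 2: 0 → 1
  bit 3: 1 → 0
  bit 4: 0 → 1
  bit 5: 0 → 1
  bit 6: 0 → 1
  bit 7: 1 → 0
= 11101110


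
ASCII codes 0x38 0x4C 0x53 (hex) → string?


Codes (hex): 0x38 0x4C 0x53
Per-code ASCII lookup:
  0x38 = 56  (range 48-57: digits, 56 - 48 = 8) → '8'
  0x4C = 76  (range 65-90: uppercase, 76 - 65 = 11) → 'L'
  0x53 = 83  (range 65-90: uppercase, 83 - 65 = 18) → 'S'
= '8LS'


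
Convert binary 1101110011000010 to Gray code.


Binary: 1101110011000010
Gray code: G = B XOR (B >> 1)
B >> 1 = 0110111001100001
1101110011000010 XOR 0110111001100001:
  1 XOR 0 = 1
  1 XOR 1 = 0
  0 XOR 1 = 1
  1 XOR 0 = 1
  1 XOR 1 = 0
  1 XOR 1 = 0
  0 XOR 1 = 1
  0 XOR 0 = 0
  1 XOR 0 = 1
  1 XOR 1 = 0
  0 XOR 1 = 1
  0 XOR 0 = 0
  0 XOR 0 = 0
  0 XOR 0 = 0
  1 XOR 0 = 1
  0 XOR 1 = 1
= 1011001010100011
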